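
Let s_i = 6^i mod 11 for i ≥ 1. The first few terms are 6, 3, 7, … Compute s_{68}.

Listing terms: s_1 = 6,  s_2 = 3,  s_3 = 7,  s_4 = 9,  s_5 = 10,  s_6 = 5,  s_7 = 8,  s_8 = 4,  s_9 = 2,  s_{10} = 1,  s_{11} = 6.
Since s_{11} = s_1 = 6, the sequence is periodic with period 10.
(68 - 1) mod 10 = 7, so s_{68} = s_8 = 4.

4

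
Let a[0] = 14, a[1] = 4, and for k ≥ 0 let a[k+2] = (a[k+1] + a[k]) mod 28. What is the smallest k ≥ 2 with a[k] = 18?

Listing terms: a[0] = 14,  a[1] = 4,  a[2] = 18,  a[3] = 22,  a[4] = 12,  a[5] = 6,  a[6] = 18,  a[7] = 24,  a[8] = 14,  a[9] = 10,  a[10] = 24,  a[11] = 6,  a[12] = 2,  a[13] = 8,  a[14] = 10,  a[15] = 18,  a[16] = 0,  a[17] = 18,  a[18] = 18,  a[19] = 8,  a[20] = 26,  a[21] = 6,  a[22] = 4,  a[23] = 10,  a[24] = 14,  a[25] = 24,  a[26] = 10,  a[27] = 6,  a[28] = 16,  a[29] = 22,  a[30] = 10,  a[31] = 4,  a[32] = 14,  a[33] = 18,  a[34] = 4,  a[35] = 22,  a[36] = 26,  a[37] = 20,  a[38] = 18,  a[39] = 10,  a[40] = 0,  a[41] = 10,  a[42] = 10,  a[43] = 20,  a[44] = 2,  a[45] = 22,  a[46] = 24,  a[47] = 18,  a[48] = 14,  a[49] = 4.
The sequence repeats with period 48.
The value 18 first appears (with k ≥ 2) at a[2].

2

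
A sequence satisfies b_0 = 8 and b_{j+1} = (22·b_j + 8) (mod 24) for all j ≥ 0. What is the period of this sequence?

3

We have b_0 = 8,  b_1 = 16,  b_2 = 0,  b_3 = 8.
Since b_3 = b_0 = 8, the sequence is periodic with period 3.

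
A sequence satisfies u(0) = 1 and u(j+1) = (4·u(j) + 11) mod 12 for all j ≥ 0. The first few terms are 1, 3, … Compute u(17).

Computing terms: u(0) = 1,  u(1) = 3,  u(2) = 11,  u(3) = 7,  u(4) = 3.
Since u(4) = u(1) = 3, the sequence is eventually periodic: after a pre-period of length 1 it cycles with period 3.
For j ≥ 1, u(j) depends only on (j - 1) mod 3. (17 - 1) mod 3 = 1, so u(17) = u(2) = 11.

11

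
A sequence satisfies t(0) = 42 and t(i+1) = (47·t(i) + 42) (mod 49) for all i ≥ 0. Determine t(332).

We have t(0) = 42, t(1) = 7, t(2) = 28, t(3) = 35, t(4) = 21, t(5) = 0, t(6) = 42.
Since t(6) = t(0) = 42, the sequence is periodic with period 6.
(332 - 0) mod 6 = 2, so t(332) = t(2) = 28.

28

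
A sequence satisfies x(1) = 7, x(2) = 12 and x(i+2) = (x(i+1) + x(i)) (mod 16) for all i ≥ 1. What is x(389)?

x(1) = 7,  x(2) = 12,  x(3) = 3,  x(4) = 15,  x(5) = 2,  x(6) = 1,  x(7) = 3,  x(8) = 4,  x(9) = 7,  x(10) = 11,  x(11) = 2,  x(12) = 13,  x(13) = 15,  x(14) = 12,  x(15) = 11,  x(16) = 7,  x(17) = 2,  x(18) = 9,  x(19) = 11,  x(20) = 4,  x(21) = 15,  x(22) = 3,  x(23) = 2,  x(24) = 5,  x(25) = 7,  x(26) = 12.
Since (x(25), x(26)) = (x(1), x(2)) = (7, 12) (two consecutive terms determine the rest), the sequence is periodic with period 24.
(389 - 1) mod 24 = 4, so x(389) = x(5) = 2.

2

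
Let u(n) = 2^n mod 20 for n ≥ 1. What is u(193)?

Listing terms: u(1) = 2; u(2) = 4; u(3) = 8; u(4) = 16; u(5) = 12; u(6) = 4.
Since u(6) = u(2) = 4, the sequence is eventually periodic: after a pre-period of length 1 it cycles with period 4.
For n ≥ 2, u(n) depends only on (n - 2) mod 4. (193 - 2) mod 4 = 3, so u(193) = u(5) = 12.

12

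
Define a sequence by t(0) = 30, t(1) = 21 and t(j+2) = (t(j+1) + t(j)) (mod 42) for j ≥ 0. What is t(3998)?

t(0) = 30, t(1) = 21, t(2) = 9, t(3) = 30, t(4) = 39, t(5) = 27, t(6) = 24, t(7) = 9, t(8) = 33, t(9) = 0, t(10) = 33, t(11) = 33, t(12) = 24, t(13) = 15, t(14) = 39, t(15) = 12, t(16) = 9, t(17) = 21, t(18) = 30, t(19) = 9, t(20) = 39, t(21) = 6, t(22) = 3, t(23) = 9, t(24) = 12, t(25) = 21, t(26) = 33, t(27) = 12, t(28) = 3, t(29) = 15, t(30) = 18, t(31) = 33, t(32) = 9, t(33) = 0, t(34) = 9, t(35) = 9, t(36) = 18, t(37) = 27, t(38) = 3, t(39) = 30, t(40) = 33, t(41) = 21, t(42) = 12, t(43) = 33, t(44) = 3, t(45) = 36, t(46) = 39, t(47) = 33, t(48) = 30, t(49) = 21.
The sequence repeats with period 48.
So t(3998) = t(0 + ((3998-0) mod 48)) = t(14) = 39.

39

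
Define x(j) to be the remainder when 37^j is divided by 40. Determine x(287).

13

x(1) = 37,  x(2) = 9,  x(3) = 13,  x(4) = 1,  x(5) = 37.
Since x(5) = x(1) = 37, the sequence is periodic with period 4.
(287 - 1) mod 4 = 2, so x(287) = x(3) = 13.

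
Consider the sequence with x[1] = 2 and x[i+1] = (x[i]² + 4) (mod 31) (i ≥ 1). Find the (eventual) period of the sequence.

Computing terms: x[1] = 2,  x[2] = 8,  x[3] = 6,  x[4] = 9,  x[5] = 23,  x[6] = 6.
Since x[6] = x[3] = 6, the sequence is eventually periodic: after a pre-period of length 2 it cycles with period 3.

3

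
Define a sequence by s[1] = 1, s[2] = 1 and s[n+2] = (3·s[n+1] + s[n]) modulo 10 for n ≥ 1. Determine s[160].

3

s[1] = 1, s[2] = 1, s[3] = 4, s[4] = 3, s[5] = 3, s[6] = 2, s[7] = 9, s[8] = 9, s[9] = 6, s[10] = 7, s[11] = 7, s[12] = 8, s[13] = 1, s[14] = 1.
The sequence repeats with period 12.
(160 - 1) mod 12 = 3, so s[160] = s[4] = 3.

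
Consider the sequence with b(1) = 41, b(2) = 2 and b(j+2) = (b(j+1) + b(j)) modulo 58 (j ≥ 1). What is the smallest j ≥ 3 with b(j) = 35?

We have b(1) = 41; b(2) = 2; b(3) = 43; b(4) = 45; b(5) = 30; b(6) = 17; b(7) = 47; b(8) = 6; b(9) = 53; b(10) = 1; b(11) = 54; b(12) = 55; b(13) = 51; b(14) = 48; b(15) = 41; b(16) = 31; b(17) = 14; b(18) = 45; b(19) = 1; b(20) = 46; b(21) = 47; b(22) = 35; b(23) = 24; b(24) = 1; b(25) = 25; b(26) = 26; b(27) = 51; b(28) = 19; b(29) = 12; b(30) = 31; b(31) = 43; b(32) = 16; b(33) = 1; b(34) = 17; b(35) = 18; b(36) = 35; b(37) = 53; b(38) = 30; b(39) = 25; b(40) = 55; b(41) = 22; b(42) = 19; b(43) = 41; b(44) = 2.
The sequence repeats with period 42.
The value 35 first appears (with j ≥ 3) at b(22).

22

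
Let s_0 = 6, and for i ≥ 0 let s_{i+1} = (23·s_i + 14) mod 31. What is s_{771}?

28

Listing terms: s_0 = 6,  s_1 = 28,  s_2 = 7,  s_3 = 20,  s_4 = 9,  s_5 = 4,  s_6 = 13,  s_7 = 3,  s_8 = 21,  s_9 = 1,  s_{10} = 6.
The sequence repeats with period 10.
(771 - 0) mod 10 = 1, so s_{771} = s_1 = 28.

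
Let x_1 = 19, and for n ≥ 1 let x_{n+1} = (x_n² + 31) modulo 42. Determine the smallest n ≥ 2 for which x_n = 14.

We have x_1 = 19, x_2 = 14, x_3 = 17, x_4 = 26, x_5 = 35, x_6 = 38, x_7 = 5, x_8 = 14.
Since x_8 = x_2 = 14, the sequence is eventually periodic: after a pre-period of length 1 it cycles with period 6.
The value 14 first appears (with n ≥ 2) at x_2.

2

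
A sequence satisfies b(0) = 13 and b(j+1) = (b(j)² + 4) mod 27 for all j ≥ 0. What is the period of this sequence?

b(0) = 13, b(1) = 11, b(2) = 17, b(3) = 23, b(4) = 20, b(5) = 26, b(6) = 5, b(7) = 2, b(8) = 8, b(9) = 14, b(10) = 11.
Since b(10) = b(1) = 11, the sequence is eventually periodic: after a pre-period of length 1 it cycles with period 9.

9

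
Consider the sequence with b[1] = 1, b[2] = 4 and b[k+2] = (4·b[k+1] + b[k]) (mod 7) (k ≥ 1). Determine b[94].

3

b[1] = 1, b[2] = 4, b[3] = 3, b[4] = 2, b[5] = 4, b[6] = 4, b[7] = 6, b[8] = 0, b[9] = 6, b[10] = 3, b[11] = 4, b[12] = 5, b[13] = 3, b[14] = 3, b[15] = 1, b[16] = 0, b[17] = 1, b[18] = 4.
The sequence repeats with period 16.
So b[94] = b[1 + ((94-1) mod 16)] = b[14] = 3.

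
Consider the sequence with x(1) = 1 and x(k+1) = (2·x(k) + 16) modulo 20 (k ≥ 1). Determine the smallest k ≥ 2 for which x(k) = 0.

4

We have x(1) = 1, x(2) = 18, x(3) = 12, x(4) = 0, x(5) = 16, x(6) = 8, x(7) = 12.
Since x(7) = x(3) = 12, the sequence is eventually periodic: after a pre-period of length 2 it cycles with period 4.
The value 0 first appears (with k ≥ 2) at x(4).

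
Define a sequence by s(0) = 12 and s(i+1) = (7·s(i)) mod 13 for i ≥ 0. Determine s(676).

4

We have s(0) = 12, s(1) = 6, s(2) = 3, s(3) = 8, s(4) = 4, s(5) = 2, s(6) = 1, s(7) = 7, s(8) = 10, s(9) = 5, s(10) = 9, s(11) = 11, s(12) = 12.
The sequence repeats with period 12.
(676 - 0) mod 12 = 4, so s(676) = s(4) = 4.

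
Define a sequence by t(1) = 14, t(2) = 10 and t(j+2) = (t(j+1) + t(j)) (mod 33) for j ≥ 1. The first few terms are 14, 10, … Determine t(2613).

Listing terms: t(1) = 14; t(2) = 10; t(3) = 24; t(4) = 1; t(5) = 25; t(6) = 26; t(7) = 18; t(8) = 11; t(9) = 29; t(10) = 7; t(11) = 3; t(12) = 10; t(13) = 13; t(14) = 23; t(15) = 3; t(16) = 26; t(17) = 29; t(18) = 22; t(19) = 18; t(20) = 7; t(21) = 25; t(22) = 32; t(23) = 24; t(24) = 23; t(25) = 14; t(26) = 4; t(27) = 18; t(28) = 22; t(29) = 7; t(30) = 29; t(31) = 3; t(32) = 32; t(33) = 2; t(34) = 1; t(35) = 3; t(36) = 4; t(37) = 7; t(38) = 11; t(39) = 18; t(40) = 29; t(41) = 14; t(42) = 10.
The sequence repeats with period 40.
So t(2613) = t(1 + ((2613-1) mod 40)) = t(13) = 13.

13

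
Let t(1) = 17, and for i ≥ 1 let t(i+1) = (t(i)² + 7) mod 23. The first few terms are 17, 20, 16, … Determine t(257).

15

We have t(1) = 17; t(2) = 20; t(3) = 16; t(4) = 10; t(5) = 15; t(6) = 2; t(7) = 11; t(8) = 13; t(9) = 15.
Since t(9) = t(5) = 15, the sequence is eventually periodic: after a pre-period of length 4 it cycles with period 4.
For i ≥ 5, t(i) depends only on (i - 5) mod 4. (257 - 5) mod 4 = 0, so t(257) = t(5) = 15.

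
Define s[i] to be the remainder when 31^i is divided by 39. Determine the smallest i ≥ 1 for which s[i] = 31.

1

Computing terms: s[0] = 1,  s[1] = 31,  s[2] = 25,  s[3] = 34,  s[4] = 1.
Since s[4] = s[0] = 1, the sequence is periodic with period 4.
The value 31 first appears (with i ≥ 1) at s[1].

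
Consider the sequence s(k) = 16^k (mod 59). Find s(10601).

5

Listing terms: s(0) = 1,  s(1) = 16,  s(2) = 20,  s(3) = 25,  s(4) = 46,  s(5) = 28,  s(6) = 35,  s(7) = 29,  s(8) = 51,  s(9) = 49,  s(10) = 17,  s(11) = 36,  s(12) = 45,  s(13) = 12,  s(14) = 15,  s(15) = 4,  s(16) = 5,  s(17) = 21,  s(18) = 41,  s(19) = 7,  s(20) = 53,  s(21) = 22,  s(22) = 57,  s(23) = 27,  s(24) = 19,  s(25) = 9,  s(26) = 26,  s(27) = 3,  s(28) = 48,  s(29) = 1.
Since s(29) = s(0) = 1, the sequence is periodic with period 29.
So s(10601) = s(0 + ((10601-0) mod 29)) = s(16) = 5.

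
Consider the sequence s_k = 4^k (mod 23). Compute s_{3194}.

We have s_1 = 4, s_2 = 16, s_3 = 18, s_4 = 3, s_5 = 12, s_6 = 2, s_7 = 8, s_8 = 9, s_9 = 13, s_{10} = 6, s_{11} = 1, s_{12} = 4.
The sequence repeats with period 11.
(3194 - 1) mod 11 = 3, so s_{3194} = s_4 = 3.

3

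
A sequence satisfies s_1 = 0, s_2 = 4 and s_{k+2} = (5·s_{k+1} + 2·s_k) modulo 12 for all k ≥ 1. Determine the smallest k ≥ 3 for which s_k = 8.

s_1 = 0; s_2 = 4; s_3 = 8; s_4 = 0; s_5 = 4.
The sequence repeats with period 3.
The value 8 first appears (with k ≥ 3) at s_3.

3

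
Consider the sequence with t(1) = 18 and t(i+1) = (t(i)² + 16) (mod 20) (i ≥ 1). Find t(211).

12

t(1) = 18, t(2) = 0, t(3) = 16, t(4) = 12, t(5) = 0.
Since t(5) = t(2) = 0, the sequence is eventually periodic: after a pre-period of length 1 it cycles with period 3.
For i ≥ 2, t(i) depends only on (i - 2) mod 3. (211 - 2) mod 3 = 2, so t(211) = t(4) = 12.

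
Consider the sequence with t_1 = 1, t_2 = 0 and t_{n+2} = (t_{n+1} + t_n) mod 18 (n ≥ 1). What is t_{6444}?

Computing terms: t_1 = 1, t_2 = 0, t_3 = 1, t_4 = 1, t_5 = 2, t_6 = 3, t_7 = 5, t_8 = 8, t_9 = 13, t_{10} = 3, t_{11} = 16, t_{12} = 1, t_{13} = 17, t_{14} = 0, t_{15} = 17, t_{16} = 17, t_{17} = 16, t_{18} = 15, t_{19} = 13, t_{20} = 10, t_{21} = 5, t_{22} = 15, t_{23} = 2, t_{24} = 17, t_{25} = 1, t_{26} = 0.
The sequence repeats with period 24.
So t_{6444} = t_{1 + ((6444-1) mod 24)} = t_{12} = 1.

1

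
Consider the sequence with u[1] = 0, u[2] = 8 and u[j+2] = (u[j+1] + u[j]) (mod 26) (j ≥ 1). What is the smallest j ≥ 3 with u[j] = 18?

14

We have u[1] = 0, u[2] = 8, u[3] = 8, u[4] = 16, u[5] = 24, u[6] = 14, u[7] = 12, u[8] = 0, u[9] = 12, u[10] = 12, u[11] = 24, u[12] = 10, u[13] = 8, u[14] = 18, u[15] = 0, u[16] = 18, u[17] = 18, u[18] = 10, u[19] = 2, u[20] = 12, u[21] = 14, u[22] = 0, u[23] = 14, u[24] = 14, u[25] = 2, u[26] = 16, u[27] = 18, u[28] = 8, u[29] = 0, u[30] = 8.
The sequence repeats with period 28.
The value 18 first appears (with j ≥ 3) at u[14].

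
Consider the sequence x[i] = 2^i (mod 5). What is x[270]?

4

Computing terms: x[0] = 1; x[1] = 2; x[2] = 4; x[3] = 3; x[4] = 1.
Since x[4] = x[0] = 1, the sequence is periodic with period 4.
(270 - 0) mod 4 = 2, so x[270] = x[2] = 4.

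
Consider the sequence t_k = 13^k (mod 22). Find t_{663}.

Listing terms: t_0 = 1,  t_1 = 13,  t_2 = 15,  t_3 = 19,  t_4 = 5,  t_5 = 21,  t_6 = 9,  t_7 = 7,  t_8 = 3,  t_9 = 17,  t_{10} = 1.
Since t_{10} = t_0 = 1, the sequence is periodic with period 10.
So t_{663} = t_{0 + ((663-0) mod 10)} = t_3 = 19.

19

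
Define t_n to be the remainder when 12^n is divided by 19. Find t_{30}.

Computing terms: t_0 = 1,  t_1 = 12,  t_2 = 11,  t_3 = 18,  t_4 = 7,  t_5 = 8,  t_6 = 1.
Since t_6 = t_0 = 1, the sequence is periodic with period 6.
(30 - 0) mod 6 = 0, so t_{30} = t_0 = 1.

1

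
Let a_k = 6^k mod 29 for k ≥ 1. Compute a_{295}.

6

a_1 = 6,  a_2 = 7,  a_3 = 13,  a_4 = 20,  a_5 = 4,  a_6 = 24,  a_7 = 28,  a_8 = 23,  a_9 = 22,  a_{10} = 16,  a_{11} = 9,  a_{12} = 25,  a_{13} = 5,  a_{14} = 1,  a_{15} = 6.
Since a_{15} = a_1 = 6, the sequence is periodic with period 14.
So a_{295} = a_{1 + ((295-1) mod 14)} = a_1 = 6.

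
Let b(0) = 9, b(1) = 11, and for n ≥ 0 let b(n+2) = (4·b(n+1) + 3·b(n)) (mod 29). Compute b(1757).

11

Listing terms: b(0) = 9, b(1) = 11, b(2) = 13, b(3) = 27, b(4) = 2, b(5) = 2, b(6) = 14, b(7) = 4, b(8) = 0, b(9) = 12, b(10) = 19, b(11) = 25, b(12) = 12, b(13) = 7, b(14) = 6, b(15) = 16, b(16) = 24, b(17) = 28, b(18) = 10, b(19) = 8, b(20) = 4, b(21) = 11, b(22) = 27, b(23) = 25, b(24) = 7, b(25) = 16, b(26) = 27, b(27) = 11, b(28) = 9, b(29) = 11.
Since (b(28), b(29)) = (b(0), b(1)) = (9, 11) (two consecutive terms determine the rest), the sequence is periodic with period 28.
So b(1757) = b(0 + ((1757-0) mod 28)) = b(21) = 11.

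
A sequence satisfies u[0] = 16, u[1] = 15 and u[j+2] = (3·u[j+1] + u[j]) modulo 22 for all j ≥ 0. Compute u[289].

u[0] = 16; u[1] = 15; u[2] = 17; u[3] = 0; u[4] = 17; u[5] = 7; u[6] = 16; u[7] = 11; u[8] = 5; u[9] = 4; u[10] = 17; u[11] = 11; u[12] = 6; u[13] = 7; u[14] = 5; u[15] = 0; u[16] = 5; u[17] = 15; u[18] = 6; u[19] = 11; u[20] = 17; u[21] = 18; u[22] = 5; u[23] = 11; u[24] = 16; u[25] = 15.
Since (u[24], u[25]) = (u[0], u[1]) = (16, 15) (two consecutive terms determine the rest), the sequence is periodic with period 24.
So u[289] = u[0 + ((289-0) mod 24)] = u[1] = 15.

15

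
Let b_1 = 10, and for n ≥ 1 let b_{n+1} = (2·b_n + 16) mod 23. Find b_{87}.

2

We have b_1 = 10; b_2 = 13; b_3 = 19; b_4 = 8; b_5 = 9; b_6 = 11; b_7 = 15; b_8 = 0; b_9 = 16; b_{10} = 2; b_{11} = 20; b_{12} = 10.
The sequence repeats with period 11.
(87 - 1) mod 11 = 9, so b_{87} = b_{10} = 2.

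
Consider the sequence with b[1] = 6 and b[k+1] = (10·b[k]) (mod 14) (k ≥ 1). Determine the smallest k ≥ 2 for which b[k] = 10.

Computing terms: b[1] = 6; b[2] = 4; b[3] = 12; b[4] = 8; b[5] = 10; b[6] = 2; b[7] = 6.
Since b[7] = b[1] = 6, the sequence is periodic with period 6.
The value 10 first appears (with k ≥ 2) at b[5].

5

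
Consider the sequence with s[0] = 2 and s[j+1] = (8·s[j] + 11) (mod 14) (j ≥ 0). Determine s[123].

11

Listing terms: s[0] = 2,  s[1] = 13,  s[2] = 3,  s[3] = 7,  s[4] = 11,  s[5] = 1,  s[6] = 5,  s[7] = 9,  s[8] = 13.
Since s[8] = s[1] = 13, the sequence is eventually periodic: after a pre-period of length 1 it cycles with period 7.
For j ≥ 1, s[j] depends only on (j - 1) mod 7. (123 - 1) mod 7 = 3, so s[123] = s[4] = 11.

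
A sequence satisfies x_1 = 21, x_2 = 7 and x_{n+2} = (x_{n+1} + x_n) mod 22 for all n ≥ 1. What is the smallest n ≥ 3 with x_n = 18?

12

Listing terms: x_1 = 21, x_2 = 7, x_3 = 6, x_4 = 13, x_5 = 19, x_6 = 10, x_7 = 7, x_8 = 17, x_9 = 2, x_{10} = 19, x_{11} = 21, x_{12} = 18, x_{13} = 17, x_{14} = 13, x_{15} = 8, x_{16} = 21, x_{17} = 7.
The sequence repeats with period 15.
The value 18 first appears (with n ≥ 3) at x_{12}.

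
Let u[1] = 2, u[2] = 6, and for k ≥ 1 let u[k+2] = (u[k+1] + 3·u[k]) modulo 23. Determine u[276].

Listing terms: u[1] = 2, u[2] = 6, u[3] = 12, u[4] = 7, u[5] = 20, u[6] = 18, u[7] = 9, u[8] = 17, u[9] = 21, u[10] = 3, u[11] = 20, u[12] = 6, u[13] = 20, u[14] = 15, u[15] = 6, u[16] = 5, u[17] = 0, u[18] = 15, u[19] = 15, u[20] = 14, u[21] = 13, u[22] = 9, u[23] = 2, u[24] = 6.
The sequence repeats with period 22.
So u[276] = u[1 + ((276-1) mod 22)] = u[12] = 6.

6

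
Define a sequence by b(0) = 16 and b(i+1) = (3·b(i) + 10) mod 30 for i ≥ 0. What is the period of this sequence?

b(0) = 16; b(1) = 28; b(2) = 4; b(3) = 22; b(4) = 16.
The sequence repeats with period 4.

4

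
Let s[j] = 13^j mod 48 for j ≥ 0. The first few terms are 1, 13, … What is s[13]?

Listing terms: s[0] = 1, s[1] = 13, s[2] = 25, s[3] = 37, s[4] = 1.
The sequence repeats with period 4.
(13 - 0) mod 4 = 1, so s[13] = s[1] = 13.

13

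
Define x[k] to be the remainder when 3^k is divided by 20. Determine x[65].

3

x[1] = 3, x[2] = 9, x[3] = 7, x[4] = 1, x[5] = 3.
The sequence repeats with period 4.
So x[65] = x[1 + ((65-1) mod 4)] = x[1] = 3.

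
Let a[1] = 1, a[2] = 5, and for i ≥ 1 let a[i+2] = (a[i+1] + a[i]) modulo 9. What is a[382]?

7

We have a[1] = 1, a[2] = 5, a[3] = 6, a[4] = 2, a[5] = 8, a[6] = 1, a[7] = 0, a[8] = 1, a[9] = 1, a[10] = 2, a[11] = 3, a[12] = 5, a[13] = 8, a[14] = 4, a[15] = 3, a[16] = 7, a[17] = 1, a[18] = 8, a[19] = 0, a[20] = 8, a[21] = 8, a[22] = 7, a[23] = 6, a[24] = 4, a[25] = 1, a[26] = 5.
The sequence repeats with period 24.
(382 - 1) mod 24 = 21, so a[382] = a[22] = 7.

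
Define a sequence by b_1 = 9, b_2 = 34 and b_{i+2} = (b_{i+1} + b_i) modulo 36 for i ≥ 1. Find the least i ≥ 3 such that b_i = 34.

Listing terms: b_1 = 9, b_2 = 34, b_3 = 7, b_4 = 5, b_5 = 12, b_6 = 17, b_7 = 29, b_8 = 10, b_9 = 3, b_{10} = 13, b_{11} = 16, b_{12} = 29, b_{13} = 9, b_{14} = 2, b_{15} = 11, b_{16} = 13, b_{17} = 24, b_{18} = 1, b_{19} = 25, b_{20} = 26, b_{21} = 15, b_{22} = 5, b_{23} = 20, b_{24} = 25, b_{25} = 9, b_{26} = 34.
The sequence repeats with period 24.
The value 34 next appears (with i ≥ 3) at b_{26}.

26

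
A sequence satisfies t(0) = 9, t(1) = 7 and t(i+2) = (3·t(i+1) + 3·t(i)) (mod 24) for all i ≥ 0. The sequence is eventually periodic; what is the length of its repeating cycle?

6

Listing terms: t(0) = 9, t(1) = 7, t(2) = 0, t(3) = 21, t(4) = 15, t(5) = 12, t(6) = 9, t(7) = 15, t(8) = 0, t(9) = 21.
Since (t(8), t(9)) = (t(2), t(3)) = (0, 21) (two consecutive terms determine the rest), the sequence is eventually periodic: after a pre-period of length 2 it cycles with period 6.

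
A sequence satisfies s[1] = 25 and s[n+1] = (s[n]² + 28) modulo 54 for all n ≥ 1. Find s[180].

53

Computing terms: s[1] = 25,  s[2] = 5,  s[3] = 53,  s[4] = 29,  s[5] = 5.
Since s[5] = s[2] = 5, the sequence is eventually periodic: after a pre-period of length 1 it cycles with period 3.
For n ≥ 2, s[n] depends only on (n - 2) mod 3. (180 - 2) mod 3 = 1, so s[180] = s[3] = 53.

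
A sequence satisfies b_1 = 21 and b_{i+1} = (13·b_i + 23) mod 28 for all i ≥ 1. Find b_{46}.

16

We have b_1 = 21, b_2 = 16, b_3 = 7, b_4 = 2, b_5 = 21.
Since b_5 = b_1 = 21, the sequence is periodic with period 4.
So b_{46} = b_{1 + ((46-1) mod 4)} = b_2 = 16.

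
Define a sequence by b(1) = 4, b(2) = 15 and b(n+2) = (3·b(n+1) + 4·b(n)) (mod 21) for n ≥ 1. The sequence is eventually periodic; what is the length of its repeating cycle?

6

Listing terms: b(1) = 4, b(2) = 15, b(3) = 19, b(4) = 12, b(5) = 7, b(6) = 6, b(7) = 4, b(8) = 15.
Since (b(7), b(8)) = (b(1), b(2)) = (4, 15) (two consecutive terms determine the rest), the sequence is periodic with period 6.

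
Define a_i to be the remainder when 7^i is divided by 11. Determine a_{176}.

Computing terms: a_1 = 7,  a_2 = 5,  a_3 = 2,  a_4 = 3,  a_5 = 10,  a_6 = 4,  a_7 = 6,  a_8 = 9,  a_9 = 8,  a_{10} = 1,  a_{11} = 7.
Since a_{11} = a_1 = 7, the sequence is periodic with period 10.
So a_{176} = a_{1 + ((176-1) mod 10)} = a_6 = 4.

4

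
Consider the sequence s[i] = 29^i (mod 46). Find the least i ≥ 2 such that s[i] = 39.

Listing terms: s[1] = 29,  s[2] = 13,  s[3] = 9,  s[4] = 31,  s[5] = 25,  s[6] = 35,  s[7] = 3,  s[8] = 41,  s[9] = 39,  s[10] = 27,  s[11] = 1,  s[12] = 29.
The sequence repeats with period 11.
The value 39 first appears (with i ≥ 2) at s[9].

9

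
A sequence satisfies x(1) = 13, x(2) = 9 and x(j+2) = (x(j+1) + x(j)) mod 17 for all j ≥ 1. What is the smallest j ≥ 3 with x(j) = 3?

12

x(1) = 13,  x(2) = 9,  x(3) = 5,  x(4) = 14,  x(5) = 2,  x(6) = 16,  x(7) = 1,  x(8) = 0,  x(9) = 1,  x(10) = 1,  x(11) = 2,  x(12) = 3,  x(13) = 5,  x(14) = 8,  x(15) = 13,  x(16) = 4,  x(17) = 0,  x(18) = 4,  x(19) = 4,  x(20) = 8,  x(21) = 12,  x(22) = 3,  x(23) = 15,  x(24) = 1,  x(25) = 16,  x(26) = 0,  x(27) = 16,  x(28) = 16,  x(29) = 15,  x(30) = 14,  x(31) = 12,  x(32) = 9,  x(33) = 4,  x(34) = 13,  x(35) = 0,  x(36) = 13,  x(37) = 13,  x(38) = 9.
Since (x(37), x(38)) = (x(1), x(2)) = (13, 9) (two consecutive terms determine the rest), the sequence is periodic with period 36.
The value 3 first appears (with j ≥ 3) at x(12).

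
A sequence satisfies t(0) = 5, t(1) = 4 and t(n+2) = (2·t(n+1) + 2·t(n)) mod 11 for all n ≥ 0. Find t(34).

3

Listing terms: t(0) = 5, t(1) = 4, t(2) = 7, t(3) = 0, t(4) = 3, t(5) = 6, t(6) = 7, t(7) = 4, t(8) = 0, t(9) = 8, t(10) = 5, t(11) = 4.
Since (t(10), t(11)) = (t(0), t(1)) = (5, 4) (two consecutive terms determine the rest), the sequence is periodic with period 10.
So t(34) = t(0 + ((34-0) mod 10)) = t(4) = 3.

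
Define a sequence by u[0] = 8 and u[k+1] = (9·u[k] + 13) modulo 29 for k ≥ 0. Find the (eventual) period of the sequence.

We have u[0] = 8, u[1] = 27, u[2] = 24, u[3] = 26, u[4] = 15, u[5] = 3, u[6] = 11, u[7] = 25, u[8] = 6, u[9] = 9, u[10] = 7, u[11] = 18, u[12] = 1, u[13] = 22, u[14] = 8.
The sequence repeats with period 14.

14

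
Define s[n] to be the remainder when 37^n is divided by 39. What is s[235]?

28

Listing terms: s[1] = 37, s[2] = 4, s[3] = 31, s[4] = 16, s[5] = 7, s[6] = 25, s[7] = 28, s[8] = 22, s[9] = 34, s[10] = 10, s[11] = 19, s[12] = 1, s[13] = 37.
Since s[13] = s[1] = 37, the sequence is periodic with period 12.
So s[235] = s[1 + ((235-1) mod 12)] = s[7] = 28.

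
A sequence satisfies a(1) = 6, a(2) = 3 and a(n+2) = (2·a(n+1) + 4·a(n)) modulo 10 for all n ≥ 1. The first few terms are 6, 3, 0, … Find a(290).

a(1) = 6; a(2) = 3; a(3) = 0; a(4) = 2; a(5) = 4; a(6) = 6; a(7) = 8; a(8) = 0; a(9) = 2.
Since (a(8), a(9)) = (a(3), a(4)) = (0, 2) (two consecutive terms determine the rest), the sequence is eventually periodic: after a pre-period of length 2 it cycles with period 5.
For n ≥ 3, a(n) depends only on (n - 3) mod 5. (290 - 3) mod 5 = 2, so a(290) = a(5) = 4.

4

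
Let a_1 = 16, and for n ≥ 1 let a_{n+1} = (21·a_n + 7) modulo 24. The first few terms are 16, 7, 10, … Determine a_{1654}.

Listing terms: a_1 = 16,  a_2 = 7,  a_3 = 10,  a_4 = 1,  a_5 = 4,  a_6 = 19,  a_7 = 22,  a_8 = 13,  a_9 = 16.
Since a_9 = a_1 = 16, the sequence is periodic with period 8.
(1654 - 1) mod 8 = 5, so a_{1654} = a_6 = 19.

19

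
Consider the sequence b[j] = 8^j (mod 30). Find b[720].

16

b[1] = 8; b[2] = 4; b[3] = 2; b[4] = 16; b[5] = 8.
Since b[5] = b[1] = 8, the sequence is periodic with period 4.
So b[720] = b[1 + ((720-1) mod 4)] = b[4] = 16.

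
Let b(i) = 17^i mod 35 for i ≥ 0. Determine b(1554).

Computing terms: b(0) = 1; b(1) = 17; b(2) = 9; b(3) = 13; b(4) = 11; b(5) = 12; b(6) = 29; b(7) = 3; b(8) = 16; b(9) = 27; b(10) = 4; b(11) = 33; b(12) = 1.
Since b(12) = b(0) = 1, the sequence is periodic with period 12.
(1554 - 0) mod 12 = 6, so b(1554) = b(6) = 29.

29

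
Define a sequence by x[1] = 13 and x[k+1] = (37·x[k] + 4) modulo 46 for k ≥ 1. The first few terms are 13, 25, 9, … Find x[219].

Listing terms: x[1] = 13; x[2] = 25; x[3] = 9; x[4] = 15; x[5] = 7; x[6] = 33; x[7] = 29; x[8] = 19; x[9] = 17; x[10] = 35; x[11] = 11; x[12] = 43; x[13] = 31; x[14] = 1; x[15] = 41; x[16] = 3; x[17] = 23; x[18] = 27; x[19] = 37; x[20] = 39; x[21] = 21; x[22] = 45; x[23] = 13.
The sequence repeats with period 22.
(219 - 1) mod 22 = 20, so x[219] = x[21] = 21.

21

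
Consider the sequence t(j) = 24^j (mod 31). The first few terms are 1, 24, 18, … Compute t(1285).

6

t(0) = 1; t(1) = 24; t(2) = 18; t(3) = 29; t(4) = 14; t(5) = 26; t(6) = 4; t(7) = 3; t(8) = 10; t(9) = 23; t(10) = 25; t(11) = 11; t(12) = 16; t(13) = 12; t(14) = 9; t(15) = 30; t(16) = 7; t(17) = 13; t(18) = 2; t(19) = 17; t(20) = 5; t(21) = 27; t(22) = 28; t(23) = 21; t(24) = 8; t(25) = 6; t(26) = 20; t(27) = 15; t(28) = 19; t(29) = 22; t(30) = 1.
Since t(30) = t(0) = 1, the sequence is periodic with period 30.
(1285 - 0) mod 30 = 25, so t(1285) = t(25) = 6.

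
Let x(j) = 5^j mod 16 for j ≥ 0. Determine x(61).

5

x(0) = 1,  x(1) = 5,  x(2) = 9,  x(3) = 13,  x(4) = 1.
The sequence repeats with period 4.
So x(61) = x(0 + ((61-0) mod 4)) = x(1) = 5.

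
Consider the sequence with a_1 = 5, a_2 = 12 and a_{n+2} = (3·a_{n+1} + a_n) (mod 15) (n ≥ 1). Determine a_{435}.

Computing terms: a_1 = 5, a_2 = 12, a_3 = 11, a_4 = 0, a_5 = 11, a_6 = 3, a_7 = 5, a_8 = 3, a_9 = 14, a_{10} = 0, a_{11} = 14, a_{12} = 12, a_{13} = 5, a_{14} = 12.
The sequence repeats with period 12.
(435 - 1) mod 12 = 2, so a_{435} = a_3 = 11.

11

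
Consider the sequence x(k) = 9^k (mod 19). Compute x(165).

7

Computing terms: x(0) = 1,  x(1) = 9,  x(2) = 5,  x(3) = 7,  x(4) = 6,  x(5) = 16,  x(6) = 11,  x(7) = 4,  x(8) = 17,  x(9) = 1.
Since x(9) = x(0) = 1, the sequence is periodic with period 9.
So x(165) = x(0 + ((165-0) mod 9)) = x(3) = 7.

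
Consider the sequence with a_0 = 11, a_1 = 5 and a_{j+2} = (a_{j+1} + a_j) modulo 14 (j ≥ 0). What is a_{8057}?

Computing terms: a_0 = 11, a_1 = 5, a_2 = 2, a_3 = 7, a_4 = 9, a_5 = 2, a_6 = 11, a_7 = 13, a_8 = 10, a_9 = 9, a_{10} = 5, a_{11} = 0, a_{12} = 5, a_{13} = 5, a_{14} = 10, a_{15} = 1, a_{16} = 11, a_{17} = 12, a_{18} = 9, a_{19} = 7, a_{20} = 2, a_{21} = 9, a_{22} = 11, a_{23} = 6, a_{24} = 3, a_{25} = 9, a_{26} = 12, a_{27} = 7, a_{28} = 5, a_{29} = 12, a_{30} = 3, a_{31} = 1, a_{32} = 4, a_{33} = 5, a_{34} = 9, a_{35} = 0, a_{36} = 9, a_{37} = 9, a_{38} = 4, a_{39} = 13, a_{40} = 3, a_{41} = 2, a_{42} = 5, a_{43} = 7, a_{44} = 12, a_{45} = 5, a_{46} = 3, a_{47} = 8, a_{48} = 11, a_{49} = 5.
Since (a_{48}, a_{49}) = (a_0, a_1) = (11, 5) (two consecutive terms determine the rest), the sequence is periodic with period 48.
So a_{8057} = a_{0 + ((8057-0) mod 48)} = a_{41} = 2.

2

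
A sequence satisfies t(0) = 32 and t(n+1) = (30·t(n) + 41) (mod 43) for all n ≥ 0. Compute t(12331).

Listing terms: t(0) = 32; t(1) = 12; t(2) = 14; t(3) = 31; t(4) = 25; t(5) = 17; t(6) = 35; t(7) = 16; t(8) = 5; t(9) = 19; t(10) = 9; t(11) = 10; t(12) = 40; t(13) = 37; t(14) = 33; t(15) = 42; t(16) = 11; t(17) = 27; t(18) = 34; t(19) = 29; t(20) = 8; t(21) = 23; t(22) = 0; t(23) = 41; t(24) = 24; t(25) = 30; t(26) = 38; t(27) = 20; t(28) = 39; t(29) = 7; t(30) = 36; t(31) = 3; t(32) = 2; t(33) = 15; t(34) = 18; t(35) = 22; t(36) = 13; t(37) = 1; t(38) = 28; t(39) = 21; t(40) = 26; t(41) = 4; t(42) = 32.
The sequence repeats with period 42.
(12331 - 0) mod 42 = 25, so t(12331) = t(25) = 30.

30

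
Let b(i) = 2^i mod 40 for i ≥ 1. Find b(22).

Computing terms: b(1) = 2,  b(2) = 4,  b(3) = 8,  b(4) = 16,  b(5) = 32,  b(6) = 24,  b(7) = 8.
Since b(7) = b(3) = 8, the sequence is eventually periodic: after a pre-period of length 2 it cycles with period 4.
For i ≥ 3, b(i) depends only on (i - 3) mod 4. (22 - 3) mod 4 = 3, so b(22) = b(6) = 24.

24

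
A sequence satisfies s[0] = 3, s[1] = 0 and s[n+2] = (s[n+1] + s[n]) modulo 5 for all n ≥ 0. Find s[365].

Computing terms: s[0] = 3,  s[1] = 0,  s[2] = 3,  s[3] = 3,  s[4] = 1,  s[5] = 4,  s[6] = 0,  s[7] = 4,  s[8] = 4,  s[9] = 3,  s[10] = 2,  s[11] = 0,  s[12] = 2,  s[13] = 2,  s[14] = 4,  s[15] = 1,  s[16] = 0,  s[17] = 1,  s[18] = 1,  s[19] = 2,  s[20] = 3,  s[21] = 0.
The sequence repeats with period 20.
(365 - 0) mod 20 = 5, so s[365] = s[5] = 4.

4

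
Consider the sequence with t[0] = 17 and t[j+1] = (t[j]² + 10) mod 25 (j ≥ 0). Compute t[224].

Computing terms: t[0] = 17; t[1] = 24; t[2] = 11; t[3] = 6; t[4] = 21; t[5] = 1; t[6] = 11.
Since t[6] = t[2] = 11, the sequence is eventually periodic: after a pre-period of length 2 it cycles with period 4.
For j ≥ 2, t[j] depends only on (j - 2) mod 4. (224 - 2) mod 4 = 2, so t[224] = t[4] = 21.

21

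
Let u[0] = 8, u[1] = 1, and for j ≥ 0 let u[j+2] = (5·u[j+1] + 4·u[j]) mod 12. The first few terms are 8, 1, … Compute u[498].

Computing terms: u[0] = 8,  u[1] = 1,  u[2] = 1,  u[3] = 9,  u[4] = 1,  u[5] = 5,  u[6] = 5,  u[7] = 9,  u[8] = 5,  u[9] = 1,  u[10] = 1.
Since (u[9], u[10]) = (u[1], u[2]) = (1, 1) (two consecutive terms determine the rest), the sequence is eventually periodic: after a pre-period of length 1 it cycles with period 8.
For j ≥ 1, u[j] depends only on (j - 1) mod 8. (498 - 1) mod 8 = 1, so u[498] = u[2] = 1.

1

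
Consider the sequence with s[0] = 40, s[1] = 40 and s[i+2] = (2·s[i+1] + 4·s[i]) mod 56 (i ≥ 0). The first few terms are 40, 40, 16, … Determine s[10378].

s[0] = 40,  s[1] = 40,  s[2] = 16,  s[3] = 24,  s[4] = 0,  s[5] = 40,  s[6] = 24,  s[7] = 40,  s[8] = 8,  s[9] = 8,  s[10] = 48,  s[11] = 16,  s[12] = 0,  s[13] = 8,  s[14] = 16,  s[15] = 8,  s[16] = 24,  s[17] = 24,  s[18] = 32,  s[19] = 48,  s[20] = 0,  s[21] = 24,  s[22] = 48,  s[23] = 24,  s[24] = 16,  s[25] = 16,  s[26] = 40,  s[27] = 32,  s[28] = 0,  s[29] = 16,  s[30] = 32,  s[31] = 16,  s[32] = 48,  s[33] = 48,  s[34] = 8,  s[35] = 40,  s[36] = 0,  s[37] = 48,  s[38] = 40,  s[39] = 48,  s[40] = 32,  s[41] = 32,  s[42] = 24,  s[43] = 8,  s[44] = 0,  s[45] = 32,  s[46] = 8,  s[47] = 32,  s[48] = 40,  s[49] = 40.
The sequence repeats with period 48.
So s[10378] = s[0 + ((10378-0) mod 48)] = s[10] = 48.

48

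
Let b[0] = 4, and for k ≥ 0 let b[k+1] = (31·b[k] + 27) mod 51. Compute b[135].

Listing terms: b[0] = 4,  b[1] = 49,  b[2] = 16,  b[3] = 13,  b[4] = 22,  b[5] = 46,  b[6] = 25,  b[7] = 37,  b[8] = 1,  b[9] = 7,  b[10] = 40,  b[11] = 43,  b[12] = 34,  b[13] = 10,  b[14] = 31,  b[15] = 19,  b[16] = 4.
The sequence repeats with period 16.
So b[135] = b[0 + ((135-0) mod 16)] = b[7] = 37.

37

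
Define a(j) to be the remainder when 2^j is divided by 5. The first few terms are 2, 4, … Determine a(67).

We have a(1) = 2,  a(2) = 4,  a(3) = 3,  a(4) = 1,  a(5) = 2.
Since a(5) = a(1) = 2, the sequence is periodic with period 4.
So a(67) = a(1 + ((67-1) mod 4)) = a(3) = 3.

3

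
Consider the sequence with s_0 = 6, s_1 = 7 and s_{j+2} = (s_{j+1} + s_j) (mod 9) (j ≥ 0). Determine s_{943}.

s_0 = 6, s_1 = 7, s_2 = 4, s_3 = 2, s_4 = 6, s_5 = 8, s_6 = 5, s_7 = 4, s_8 = 0, s_9 = 4, s_{10} = 4, s_{11} = 8, s_{12} = 3, s_{13} = 2, s_{14} = 5, s_{15} = 7, s_{16} = 3, s_{17} = 1, s_{18} = 4, s_{19} = 5, s_{20} = 0, s_{21} = 5, s_{22} = 5, s_{23} = 1, s_{24} = 6, s_{25} = 7.
The sequence repeats with period 24.
So s_{943} = s_{0 + ((943-0) mod 24)} = s_7 = 4.

4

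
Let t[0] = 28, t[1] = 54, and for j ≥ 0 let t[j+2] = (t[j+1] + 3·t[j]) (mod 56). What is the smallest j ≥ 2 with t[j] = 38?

11

Listing terms: t[0] = 28, t[1] = 54, t[2] = 26, t[3] = 20, t[4] = 42, t[5] = 46, t[6] = 4, t[7] = 30, t[8] = 42, t[9] = 20, t[10] = 34, t[11] = 38, t[12] = 28, t[13] = 30, t[14] = 2, t[15] = 36, t[16] = 42, t[17] = 38, t[18] = 52, t[19] = 54, t[20] = 42, t[21] = 36, t[22] = 50, t[23] = 46, t[24] = 28, t[25] = 54.
Since (t[24], t[25]) = (t[0], t[1]) = (28, 54) (two consecutive terms determine the rest), the sequence is periodic with period 24.
The value 38 first appears (with j ≥ 2) at t[11].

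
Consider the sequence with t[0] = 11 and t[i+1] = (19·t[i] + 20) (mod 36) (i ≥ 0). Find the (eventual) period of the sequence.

Computing terms: t[0] = 11, t[1] = 13, t[2] = 15, t[3] = 17, t[4] = 19, t[5] = 21, t[6] = 23, t[7] = 25, t[8] = 27, t[9] = 29, t[10] = 31, t[11] = 33, t[12] = 35, t[13] = 1, t[14] = 3, t[15] = 5, t[16] = 7, t[17] = 9, t[18] = 11.
Since t[18] = t[0] = 11, the sequence is periodic with period 18.

18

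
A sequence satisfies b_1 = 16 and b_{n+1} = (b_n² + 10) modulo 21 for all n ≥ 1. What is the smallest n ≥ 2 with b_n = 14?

Computing terms: b_1 = 16; b_2 = 14; b_3 = 17; b_4 = 5; b_5 = 14.
Since b_5 = b_2 = 14, the sequence is eventually periodic: after a pre-period of length 1 it cycles with period 3.
The value 14 first appears (with n ≥ 2) at b_2.

2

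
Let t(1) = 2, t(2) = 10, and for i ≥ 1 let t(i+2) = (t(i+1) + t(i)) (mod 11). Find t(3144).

t(1) = 2; t(2) = 10; t(3) = 1; t(4) = 0; t(5) = 1; t(6) = 1; t(7) = 2; t(8) = 3; t(9) = 5; t(10) = 8; t(11) = 2; t(12) = 10.
Since (t(11), t(12)) = (t(1), t(2)) = (2, 10) (two consecutive terms determine the rest), the sequence is periodic with period 10.
So t(3144) = t(1 + ((3144-1) mod 10)) = t(4) = 0.

0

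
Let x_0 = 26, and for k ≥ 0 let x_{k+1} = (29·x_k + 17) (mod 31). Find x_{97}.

Listing terms: x_0 = 26, x_1 = 27, x_2 = 25, x_3 = 29, x_4 = 21, x_5 = 6, x_6 = 5, x_7 = 7, x_8 = 3, x_9 = 11, x_{10} = 26.
The sequence repeats with period 10.
So x_{97} = x_{0 + ((97-0) mod 10)} = x_7 = 7.

7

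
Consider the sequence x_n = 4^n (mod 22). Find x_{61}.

4

Listing terms: x_0 = 1, x_1 = 4, x_2 = 16, x_3 = 20, x_4 = 14, x_5 = 12, x_6 = 4.
Since x_6 = x_1 = 4, the sequence is eventually periodic: after a pre-period of length 1 it cycles with period 5.
For n ≥ 1, x_n depends only on (n - 1) mod 5. (61 - 1) mod 5 = 0, so x_{61} = x_1 = 4.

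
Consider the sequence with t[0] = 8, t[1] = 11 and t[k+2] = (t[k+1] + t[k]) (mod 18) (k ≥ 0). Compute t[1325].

7

We have t[0] = 8; t[1] = 11; t[2] = 1; t[3] = 12; t[4] = 13; t[5] = 7; t[6] = 2; t[7] = 9; t[8] = 11; t[9] = 2; t[10] = 13; t[11] = 15; t[12] = 10; t[13] = 7; t[14] = 17; t[15] = 6; t[16] = 5; t[17] = 11; t[18] = 16; t[19] = 9; t[20] = 7; t[21] = 16; t[22] = 5; t[23] = 3; t[24] = 8; t[25] = 11.
The sequence repeats with period 24.
(1325 - 0) mod 24 = 5, so t[1325] = t[5] = 7.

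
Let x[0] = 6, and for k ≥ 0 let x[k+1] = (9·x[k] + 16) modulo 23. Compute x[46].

x[0] = 6, x[1] = 1, x[2] = 2, x[3] = 11, x[4] = 0, x[5] = 16, x[6] = 22, x[7] = 7, x[8] = 10, x[9] = 14, x[10] = 4, x[11] = 6.
The sequence repeats with period 11.
(46 - 0) mod 11 = 2, so x[46] = x[2] = 2.

2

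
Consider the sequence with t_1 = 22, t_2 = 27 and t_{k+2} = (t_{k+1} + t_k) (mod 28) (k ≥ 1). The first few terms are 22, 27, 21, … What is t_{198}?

5

t_1 = 22, t_2 = 27, t_3 = 21, t_4 = 20, t_5 = 13, t_6 = 5, t_7 = 18, t_8 = 23, t_9 = 13, t_{10} = 8, t_{11} = 21, t_{12} = 1, t_{13} = 22, t_{14} = 23, t_{15} = 17, t_{16} = 12, t_{17} = 1, t_{18} = 13, t_{19} = 14, t_{20} = 27, t_{21} = 13, t_{22} = 12, t_{23} = 25, t_{24} = 9, t_{25} = 6, t_{26} = 15, t_{27} = 21, t_{28} = 8, t_{29} = 1, t_{30} = 9, t_{31} = 10, t_{32} = 19, t_{33} = 1, t_{34} = 20, t_{35} = 21, t_{36} = 13, t_{37} = 6, t_{38} = 19, t_{39} = 25, t_{40} = 16, t_{41} = 13, t_{42} = 1, t_{43} = 14, t_{44} = 15, t_{45} = 1, t_{46} = 16, t_{47} = 17, t_{48} = 5, t_{49} = 22, t_{50} = 27.
Since (t_{49}, t_{50}) = (t_1, t_2) = (22, 27) (two consecutive terms determine the rest), the sequence is periodic with period 48.
So t_{198} = t_{1 + ((198-1) mod 48)} = t_6 = 5.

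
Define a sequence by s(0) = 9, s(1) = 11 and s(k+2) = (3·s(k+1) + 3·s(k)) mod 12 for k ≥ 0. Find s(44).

0

Listing terms: s(0) = 9; s(1) = 11; s(2) = 0; s(3) = 9; s(4) = 3; s(5) = 0; s(6) = 9.
Since (s(5), s(6)) = (s(2), s(3)) = (0, 9) (two consecutive terms determine the rest), the sequence is eventually periodic: after a pre-period of length 2 it cycles with period 3.
For k ≥ 2, s(k) depends only on (k - 2) mod 3. (44 - 2) mod 3 = 0, so s(44) = s(2) = 0.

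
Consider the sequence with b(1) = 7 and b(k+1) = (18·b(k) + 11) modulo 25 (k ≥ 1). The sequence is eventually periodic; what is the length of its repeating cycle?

Computing terms: b(1) = 7; b(2) = 12; b(3) = 2; b(4) = 22; b(5) = 7.
The sequence repeats with period 4.

4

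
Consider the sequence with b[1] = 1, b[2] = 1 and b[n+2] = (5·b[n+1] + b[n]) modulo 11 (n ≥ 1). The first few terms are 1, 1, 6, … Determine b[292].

Listing terms: b[1] = 1, b[2] = 1, b[3] = 6, b[4] = 9, b[5] = 7, b[6] = 0, b[7] = 7, b[8] = 2, b[9] = 6, b[10] = 10, b[11] = 1, b[12] = 4, b[13] = 10, b[14] = 10, b[15] = 5, b[16] = 2, b[17] = 4, b[18] = 0, b[19] = 4, b[20] = 9, b[21] = 5, b[22] = 1, b[23] = 10, b[24] = 7, b[25] = 1, b[26] = 1.
Since (b[25], b[26]) = (b[1], b[2]) = (1, 1) (two consecutive terms determine the rest), the sequence is periodic with period 24.
So b[292] = b[1 + ((292-1) mod 24)] = b[4] = 9.

9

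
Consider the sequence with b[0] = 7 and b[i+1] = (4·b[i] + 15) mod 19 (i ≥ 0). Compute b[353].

Listing terms: b[0] = 7; b[1] = 5; b[2] = 16; b[3] = 3; b[4] = 8; b[5] = 9; b[6] = 13; b[7] = 10; b[8] = 17; b[9] = 7.
Since b[9] = b[0] = 7, the sequence is periodic with period 9.
So b[353] = b[0 + ((353-0) mod 9)] = b[2] = 16.

16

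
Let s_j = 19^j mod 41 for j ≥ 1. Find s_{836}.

Computing terms: s_1 = 19,  s_2 = 33,  s_3 = 12,  s_4 = 23,  s_5 = 27,  s_6 = 21,  s_7 = 30,  s_8 = 37,  s_9 = 6,  s_{10} = 32,  s_{11} = 34,  s_{12} = 31,  s_{13} = 15,  s_{14} = 39,  s_{15} = 3,  s_{16} = 16,  s_{17} = 17,  s_{18} = 36,  s_{19} = 28,  s_{20} = 40,  s_{21} = 22,  s_{22} = 8,  s_{23} = 29,  s_{24} = 18,  s_{25} = 14,  s_{26} = 20,  s_{27} = 11,  s_{28} = 4,  s_{29} = 35,  s_{30} = 9,  s_{31} = 7,  s_{32} = 10,  s_{33} = 26,  s_{34} = 2,  s_{35} = 38,  s_{36} = 25,  s_{37} = 24,  s_{38} = 5,  s_{39} = 13,  s_{40} = 1,  s_{41} = 19.
The sequence repeats with period 40.
(836 - 1) mod 40 = 35, so s_{836} = s_{36} = 25.

25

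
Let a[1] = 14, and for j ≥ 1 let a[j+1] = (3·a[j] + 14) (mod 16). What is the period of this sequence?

a[1] = 14,  a[2] = 8,  a[3] = 6,  a[4] = 0,  a[5] = 14.
The sequence repeats with period 4.

4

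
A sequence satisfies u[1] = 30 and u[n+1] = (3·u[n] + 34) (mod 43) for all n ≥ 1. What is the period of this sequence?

u[1] = 30, u[2] = 38, u[3] = 19, u[4] = 5, u[5] = 6, u[6] = 9, u[7] = 18, u[8] = 2, u[9] = 40, u[10] = 25, u[11] = 23, u[12] = 17, u[13] = 42, u[14] = 31, u[15] = 41, u[16] = 28, u[17] = 32, u[18] = 1, u[19] = 37, u[20] = 16, u[21] = 39, u[22] = 22, u[23] = 14, u[24] = 33, u[25] = 4, u[26] = 3, u[27] = 0, u[28] = 34, u[29] = 7, u[30] = 12, u[31] = 27, u[32] = 29, u[33] = 35, u[34] = 10, u[35] = 21, u[36] = 11, u[37] = 24, u[38] = 20, u[39] = 8, u[40] = 15, u[41] = 36, u[42] = 13, u[43] = 30.
Since u[43] = u[1] = 30, the sequence is periodic with period 42.

42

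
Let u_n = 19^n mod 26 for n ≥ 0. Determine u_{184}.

u_0 = 1, u_1 = 19, u_2 = 23, u_3 = 21, u_4 = 9, u_5 = 15, u_6 = 25, u_7 = 7, u_8 = 3, u_9 = 5, u_{10} = 17, u_{11} = 11, u_{12} = 1.
The sequence repeats with period 12.
(184 - 0) mod 12 = 4, so u_{184} = u_4 = 9.

9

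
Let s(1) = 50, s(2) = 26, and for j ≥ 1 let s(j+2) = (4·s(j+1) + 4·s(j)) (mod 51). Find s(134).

1

s(1) = 50; s(2) = 26; s(3) = 49; s(4) = 45; s(5) = 19; s(6) = 1; s(7) = 29; s(8) = 18; s(9) = 35; s(10) = 8; s(11) = 19; s(12) = 6; s(13) = 49; s(14) = 16; s(15) = 5; s(16) = 33; s(17) = 50; s(18) = 26.
The sequence repeats with period 16.
So s(134) = s(1 + ((134-1) mod 16)) = s(6) = 1.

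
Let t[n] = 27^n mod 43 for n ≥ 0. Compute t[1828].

t[0] = 1,  t[1] = 27,  t[2] = 41,  t[3] = 32,  t[4] = 4,  t[5] = 22,  t[6] = 35,  t[7] = 42,  t[8] = 16,  t[9] = 2,  t[10] = 11,  t[11] = 39,  t[12] = 21,  t[13] = 8,  t[14] = 1.
The sequence repeats with period 14.
So t[1828] = t[0 + ((1828-0) mod 14)] = t[8] = 16.

16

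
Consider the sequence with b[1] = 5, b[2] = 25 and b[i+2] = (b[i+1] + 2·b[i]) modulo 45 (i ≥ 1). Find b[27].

Listing terms: b[1] = 5,  b[2] = 25,  b[3] = 35,  b[4] = 40,  b[5] = 20,  b[6] = 10,  b[7] = 5,  b[8] = 25.
Since (b[7], b[8]) = (b[1], b[2]) = (5, 25) (two consecutive terms determine the rest), the sequence is periodic with period 6.
(27 - 1) mod 6 = 2, so b[27] = b[3] = 35.

35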